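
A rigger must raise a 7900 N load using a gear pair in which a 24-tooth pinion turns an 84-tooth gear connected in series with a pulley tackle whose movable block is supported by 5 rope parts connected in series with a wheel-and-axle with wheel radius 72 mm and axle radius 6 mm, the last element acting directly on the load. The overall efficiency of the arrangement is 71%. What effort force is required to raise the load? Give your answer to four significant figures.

52.98 N

Gear pair MA = 84/24 = 3.5.
Block-and-tackle MA = number of supporting rope parts = 5.
Wheel-and-axle MA = R/r = 72/6 = 12.
Combined ideal MA = 3.5 × 5 × 12 = 210.
Actual MA = 210 × 0.71 = 149.1.
Effort = load / actual MA = 7900 / 149.1 = 52.985 N.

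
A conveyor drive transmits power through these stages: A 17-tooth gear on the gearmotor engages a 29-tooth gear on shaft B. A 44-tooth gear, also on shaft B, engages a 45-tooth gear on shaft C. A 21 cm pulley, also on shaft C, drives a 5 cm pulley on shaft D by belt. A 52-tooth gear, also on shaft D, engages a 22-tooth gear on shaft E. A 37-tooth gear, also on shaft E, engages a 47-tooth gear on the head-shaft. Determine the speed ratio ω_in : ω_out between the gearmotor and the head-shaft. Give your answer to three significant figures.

Each stage contributes driven/driver: gear mesh 29/17 = 1.7059, gear mesh 45/44 = 1.0227, belt 5/21 = 0.2381, gear mesh 22/52 = 0.42308, gear mesh 47/37 = 1.2703.
Overall: 1.7059 × 1.0227 × 0.2381 × 0.42308 × 1.2703 = 0.22324.

0.223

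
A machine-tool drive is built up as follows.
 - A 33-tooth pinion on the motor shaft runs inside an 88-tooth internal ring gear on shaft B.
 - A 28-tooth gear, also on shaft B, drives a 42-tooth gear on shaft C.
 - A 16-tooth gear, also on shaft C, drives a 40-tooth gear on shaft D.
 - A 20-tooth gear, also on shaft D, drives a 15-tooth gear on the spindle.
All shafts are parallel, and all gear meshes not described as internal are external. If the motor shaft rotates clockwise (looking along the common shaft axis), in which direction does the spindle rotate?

the motor shaft → shaft B: internal mesh, same direction → CW.
shaft B → shaft C: external mesh, 1 reversal → CCW.
shaft C → shaft D: external mesh, 1 reversal → CW.
shaft D → the spindle: external mesh, 1 reversal → CCW.
3 reversals in total — an odd number — so the spindle turns opposite to the motor shaft.

counterclockwise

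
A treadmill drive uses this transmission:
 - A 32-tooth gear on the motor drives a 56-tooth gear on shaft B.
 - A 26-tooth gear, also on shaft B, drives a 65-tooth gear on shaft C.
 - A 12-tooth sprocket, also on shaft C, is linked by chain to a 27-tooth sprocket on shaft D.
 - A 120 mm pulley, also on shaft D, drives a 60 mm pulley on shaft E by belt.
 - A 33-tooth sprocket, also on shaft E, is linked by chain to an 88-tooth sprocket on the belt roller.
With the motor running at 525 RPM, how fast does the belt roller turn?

gear mesh 56/32 = 1.75 → 525/1.75 = 300 RPM
gear mesh 65/26 = 2.5 → 300/2.5 = 120 RPM
chain 27/12 = 2.25 → 120/2.25 = 53.333 RPM
belt 60/120 = 0.5 → 53.333/0.5 = 106.67 RPM
chain 88/33 = 2.6667 → 106.67/2.6667 = 40 RPM

40 RPM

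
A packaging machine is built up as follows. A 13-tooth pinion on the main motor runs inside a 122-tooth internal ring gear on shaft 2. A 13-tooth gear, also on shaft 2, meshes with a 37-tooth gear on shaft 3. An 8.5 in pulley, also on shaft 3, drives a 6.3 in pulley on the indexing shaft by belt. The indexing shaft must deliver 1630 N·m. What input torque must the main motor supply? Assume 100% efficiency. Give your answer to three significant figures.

Overall ratio R = 9.3846 × 2.8462 × 0.74118 = 19.797.
Input torque = output torque / R = 1630 / 19.797 = 82.336 N·m.

82.3 N·m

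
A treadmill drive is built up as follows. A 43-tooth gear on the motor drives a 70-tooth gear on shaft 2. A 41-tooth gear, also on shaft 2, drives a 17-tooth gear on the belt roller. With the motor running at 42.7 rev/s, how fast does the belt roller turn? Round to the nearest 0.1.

gear mesh 70/43 = 1.6279 → 42.7/1.6279 = 26.23 rev/s
gear mesh 17/41 = 0.41463 → 26.23/0.41463 = 63.261 rev/s

63.3 rev/s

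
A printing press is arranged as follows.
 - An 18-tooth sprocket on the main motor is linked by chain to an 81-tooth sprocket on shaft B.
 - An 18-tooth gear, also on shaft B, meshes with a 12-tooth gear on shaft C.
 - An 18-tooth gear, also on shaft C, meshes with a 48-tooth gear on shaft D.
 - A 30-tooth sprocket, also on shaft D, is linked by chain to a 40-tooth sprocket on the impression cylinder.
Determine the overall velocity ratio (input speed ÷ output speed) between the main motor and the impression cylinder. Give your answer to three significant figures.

10.7

Each stage contributes driven/driver: chain 81/18 = 4.5, gear mesh 12/18 = 0.66667, gear mesh 48/18 = 2.6667, chain 40/30 = 1.3333.
Overall: 4.5 × 0.66667 × 2.6667 × 1.3333 = 10.667.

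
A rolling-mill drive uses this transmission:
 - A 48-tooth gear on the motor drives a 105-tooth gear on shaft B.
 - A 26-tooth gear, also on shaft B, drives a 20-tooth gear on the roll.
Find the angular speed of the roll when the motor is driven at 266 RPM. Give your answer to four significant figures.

158.1 RPM

gear mesh 105/48 = 2.1875 → 266/2.1875 = 121.6 RPM
gear mesh 20/26 = 0.76923 → 121.6/0.76923 = 158.08 RPM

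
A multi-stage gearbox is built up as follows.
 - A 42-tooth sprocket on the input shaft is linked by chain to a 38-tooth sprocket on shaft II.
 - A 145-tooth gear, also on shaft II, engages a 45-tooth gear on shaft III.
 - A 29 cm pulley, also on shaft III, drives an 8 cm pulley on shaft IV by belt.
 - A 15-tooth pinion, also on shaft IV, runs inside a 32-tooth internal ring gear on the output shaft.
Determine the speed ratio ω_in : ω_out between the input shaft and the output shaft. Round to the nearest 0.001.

Each stage contributes driven/driver: chain 38/42 = 0.90476, gear mesh 45/145 = 0.31034, belt 8/29 = 0.27586, internal gear 32/15 = 2.1333.
Overall: 0.90476 × 0.31034 × 0.27586 × 2.1333 = 0.16525.

0.165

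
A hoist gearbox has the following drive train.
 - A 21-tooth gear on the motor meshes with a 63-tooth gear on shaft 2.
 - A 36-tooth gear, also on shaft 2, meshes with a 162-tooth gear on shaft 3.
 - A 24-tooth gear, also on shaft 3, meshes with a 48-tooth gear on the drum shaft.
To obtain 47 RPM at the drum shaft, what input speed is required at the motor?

Overall ratio R = 3 × 4.5 × 2 = 27.
Required input speed = output speed × R = 47 × 27 = 1269 RPM.

1269 RPM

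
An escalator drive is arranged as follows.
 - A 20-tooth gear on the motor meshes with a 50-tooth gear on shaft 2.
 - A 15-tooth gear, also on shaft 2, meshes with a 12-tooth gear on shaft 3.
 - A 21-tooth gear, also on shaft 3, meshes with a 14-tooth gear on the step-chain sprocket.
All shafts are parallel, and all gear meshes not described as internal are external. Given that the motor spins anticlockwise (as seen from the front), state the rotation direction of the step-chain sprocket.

the motor → shaft 2: external mesh, 1 reversal → CW.
shaft 2 → shaft 3: external mesh, 1 reversal → CCW.
shaft 3 → the step-chain sprocket: external mesh, 1 reversal → CW.
3 reversals in total — an odd number — so the step-chain sprocket turns opposite to the motor.

clockwise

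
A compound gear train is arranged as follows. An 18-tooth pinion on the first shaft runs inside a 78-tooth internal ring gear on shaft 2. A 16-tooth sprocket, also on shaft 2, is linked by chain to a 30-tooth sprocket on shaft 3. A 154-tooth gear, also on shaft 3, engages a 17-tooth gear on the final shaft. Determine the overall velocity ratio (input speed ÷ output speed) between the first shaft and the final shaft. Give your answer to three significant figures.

0.897

Each stage contributes driven/driver: internal gear 78/18 = 4.3333, chain 30/16 = 1.875, gear mesh 17/154 = 0.11039.
Overall: 4.3333 × 1.875 × 0.11039 = 0.89692.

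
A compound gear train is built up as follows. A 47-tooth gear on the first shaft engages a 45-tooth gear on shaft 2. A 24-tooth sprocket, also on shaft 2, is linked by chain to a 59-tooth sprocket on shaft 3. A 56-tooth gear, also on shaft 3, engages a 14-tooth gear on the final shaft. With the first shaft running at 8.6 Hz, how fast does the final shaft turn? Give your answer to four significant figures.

the first shaft → shaft 2 (gear mesh, 45/47): 8.6 ÷ 0.95745 = 8.9822 Hz
shaft 2 → shaft 3 (chain, 59/24): 8.9822 ÷ 2.4583 = 3.6538 Hz
shaft 3 → the final shaft (gear mesh, 14/56): 3.6538 ÷ 0.25 = 14.615 Hz

14.62 Hz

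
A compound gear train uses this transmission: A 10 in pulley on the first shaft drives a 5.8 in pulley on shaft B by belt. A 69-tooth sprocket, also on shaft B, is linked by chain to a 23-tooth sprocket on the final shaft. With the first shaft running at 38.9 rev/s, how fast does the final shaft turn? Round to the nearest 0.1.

Belt: ratio = 5.8/10 = 0.58, so shaft B turns at 38.9 / 0.58 = 67.069 rev/s.
Chain: ratio = 23/69 = 0.33333, so the final shaft turns at 67.069 / 0.33333 = 201.21 rev/s.

201.2 rev/s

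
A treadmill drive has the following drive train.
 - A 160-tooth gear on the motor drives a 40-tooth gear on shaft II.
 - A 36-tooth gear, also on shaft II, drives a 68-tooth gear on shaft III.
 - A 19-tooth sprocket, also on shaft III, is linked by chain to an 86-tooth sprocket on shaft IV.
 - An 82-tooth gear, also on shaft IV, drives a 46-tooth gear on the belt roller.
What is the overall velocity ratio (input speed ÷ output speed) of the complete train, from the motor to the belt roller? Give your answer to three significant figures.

1.20

Each stage contributes driven/driver: gear mesh 40/160 = 0.25, gear mesh 68/36 = 1.8889, chain 86/19 = 4.5263, gear mesh 46/82 = 0.56098.
Overall: 0.25 × 1.8889 × 4.5263 × 0.56098 = 1.199.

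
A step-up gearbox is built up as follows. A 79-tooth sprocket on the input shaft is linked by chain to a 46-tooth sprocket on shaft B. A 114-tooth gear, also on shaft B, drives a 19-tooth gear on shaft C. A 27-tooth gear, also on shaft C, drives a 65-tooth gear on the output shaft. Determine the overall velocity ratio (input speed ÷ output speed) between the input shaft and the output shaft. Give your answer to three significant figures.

Each stage contributes driven/driver: chain 46/79 = 0.58228, gear mesh 19/114 = 0.16667, gear mesh 65/27 = 2.4074.
Overall: 0.58228 × 0.16667 × 2.4074 = 0.23363.

0.234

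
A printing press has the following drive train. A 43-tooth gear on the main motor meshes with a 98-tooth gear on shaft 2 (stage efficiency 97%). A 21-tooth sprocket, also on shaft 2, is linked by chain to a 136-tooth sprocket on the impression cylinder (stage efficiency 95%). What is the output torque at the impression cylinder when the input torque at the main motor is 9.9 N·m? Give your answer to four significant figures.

After the gear mesh (98/43): 9.9 × 2.2791 × 0.97 = 21.886 N·m
After the chain (136/21): 21.886 × 6.4762 × 0.95 = 134.65 N·m

134.7 N·m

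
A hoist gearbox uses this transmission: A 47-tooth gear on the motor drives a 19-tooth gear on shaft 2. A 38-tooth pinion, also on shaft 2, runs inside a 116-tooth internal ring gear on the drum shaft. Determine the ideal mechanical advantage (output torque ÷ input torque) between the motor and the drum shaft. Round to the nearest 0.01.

Each stage contributes driven/driver: gear mesh 19/47 = 0.40426, internal gear 116/38 = 3.0526.
Overall: 0.40426 × 3.0526 = 1.234.

1.23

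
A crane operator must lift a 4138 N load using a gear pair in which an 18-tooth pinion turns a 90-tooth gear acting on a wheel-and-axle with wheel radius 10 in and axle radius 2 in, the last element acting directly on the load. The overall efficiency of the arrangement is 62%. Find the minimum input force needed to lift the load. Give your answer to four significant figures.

267.0 N

Gear pair MA = 90/18 = 5.
Wheel-and-axle MA = R/r = 10/2 = 5.
Combined ideal MA = 5 × 5 = 25.
Actual MA = 25 × 0.62 = 15.5.
Effort = load / actual MA = 4138 / 15.5 = 266.97 N.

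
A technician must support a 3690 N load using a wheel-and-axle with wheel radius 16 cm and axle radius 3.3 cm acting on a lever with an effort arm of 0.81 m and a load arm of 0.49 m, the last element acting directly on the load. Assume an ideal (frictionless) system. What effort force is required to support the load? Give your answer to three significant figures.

Wheel-and-axle MA = R/r = 16/3.3 = 4.8485.
Lever MA = effort arm / load arm = 0.81/0.49 = 1.6531.
Combined ideal MA = 4.8485 × 1.6531 = 8.0148.
Effort = load / MA = 3690 / 8.0148 = 460.4 N.

460 N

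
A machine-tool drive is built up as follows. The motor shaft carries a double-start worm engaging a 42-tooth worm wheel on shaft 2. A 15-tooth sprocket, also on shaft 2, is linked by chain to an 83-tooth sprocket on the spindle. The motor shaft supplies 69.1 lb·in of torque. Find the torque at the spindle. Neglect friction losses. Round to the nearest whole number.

8029 lb·in

Worm: ratio = 42/2 = 21; torque at shaft 2 = 69.1 × 21 = 1451.1 lb·in.
Chain: ratio = 83/15 = 5.5333; torque at the spindle = 1451.1 × 5.5333 = 8029.4 lb·in.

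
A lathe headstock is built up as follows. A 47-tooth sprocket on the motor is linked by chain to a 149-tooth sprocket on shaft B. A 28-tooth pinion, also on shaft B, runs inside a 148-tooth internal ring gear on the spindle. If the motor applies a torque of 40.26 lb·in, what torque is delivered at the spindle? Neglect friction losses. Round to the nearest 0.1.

Chain: ratio = 149/47 = 3.1702; torque at shaft B = 40.26 × 3.1702 = 127.63 lb·in.
Internal gear: ratio = 148/28 = 5.2857; torque at the spindle = 127.63 × 5.2857 = 674.63 lb·in.

674.6 lb·in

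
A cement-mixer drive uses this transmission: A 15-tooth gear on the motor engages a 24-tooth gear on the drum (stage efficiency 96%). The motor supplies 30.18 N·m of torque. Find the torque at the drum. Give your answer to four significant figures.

Gear mesh: ratio = 24/15 = 1.6; torque at the drum = 30.18 × 1.6 × 0.96 = 46.356 N·m.

46.36 N·m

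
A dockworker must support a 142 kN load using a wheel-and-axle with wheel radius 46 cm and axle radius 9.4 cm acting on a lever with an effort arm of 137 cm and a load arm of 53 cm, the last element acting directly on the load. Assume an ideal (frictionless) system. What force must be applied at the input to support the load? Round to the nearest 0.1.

11.2 kN

Wheel-and-axle MA = R/r = 46/9.4 = 4.8936.
Lever MA = effort arm / load arm = 137/53 = 2.5849.
Combined ideal MA = 4.8936 × 2.5849 = 12.65.
Effort = load / MA = 142 / 12.65 = 11.226 kN.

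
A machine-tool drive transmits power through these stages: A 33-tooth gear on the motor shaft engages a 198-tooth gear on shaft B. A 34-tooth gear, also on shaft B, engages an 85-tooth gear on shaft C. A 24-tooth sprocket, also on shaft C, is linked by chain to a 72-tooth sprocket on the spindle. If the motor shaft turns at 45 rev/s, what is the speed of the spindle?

Gear mesh: ratio = 198/33 = 6, so shaft B turns at 45 / 6 = 7.5 rev/s.
Gear mesh: ratio = 85/34 = 2.5, so shaft C turns at 7.5 / 2.5 = 3 rev/s.
Chain: ratio = 72/24 = 3, so the spindle turns at 3 / 3 = 1 rev/s.

1 rev/s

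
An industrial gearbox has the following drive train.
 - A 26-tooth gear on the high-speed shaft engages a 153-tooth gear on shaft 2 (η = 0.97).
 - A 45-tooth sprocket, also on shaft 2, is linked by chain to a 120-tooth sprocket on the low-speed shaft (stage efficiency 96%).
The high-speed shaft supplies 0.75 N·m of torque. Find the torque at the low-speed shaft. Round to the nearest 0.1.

11.0 N·m

Gear mesh: ratio = 153/26 = 5.8846; torque at shaft 2 = 0.75 × 5.8846 × 0.97 = 4.2811 N·m.
Chain: ratio = 120/45 = 2.6667; torque at the low-speed shaft = 4.2811 × 2.6667 × 0.96 = 10.96 N·m.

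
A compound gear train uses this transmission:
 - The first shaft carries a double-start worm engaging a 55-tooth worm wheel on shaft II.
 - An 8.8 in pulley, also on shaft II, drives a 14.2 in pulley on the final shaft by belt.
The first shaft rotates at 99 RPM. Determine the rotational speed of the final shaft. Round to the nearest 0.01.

2.23 RPM

the first shaft → shaft II (worm, 55/2): 99 ÷ 27.5 = 3.6 RPM
shaft II → the final shaft (belt, 14.2/8.8): 3.6 ÷ 1.6136 = 2.231 RPM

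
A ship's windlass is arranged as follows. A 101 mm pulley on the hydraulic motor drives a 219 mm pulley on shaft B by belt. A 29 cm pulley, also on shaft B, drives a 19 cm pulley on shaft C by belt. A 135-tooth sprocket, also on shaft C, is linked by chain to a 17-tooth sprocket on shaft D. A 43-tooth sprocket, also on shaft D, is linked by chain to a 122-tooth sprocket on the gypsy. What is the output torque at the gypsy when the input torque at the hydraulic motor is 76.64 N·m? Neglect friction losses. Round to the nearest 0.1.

After the belt (219/101): 76.64 × 2.1683 = 166.18 N·m
After the belt (19/29): 166.18 × 0.65517 = 108.88 N·m
After the chain (17/135): 108.88 × 0.12593 = 13.71 N·m
After the chain (122/43): 13.71 × 2.8372 = 38.899 N·m

38.9 N·m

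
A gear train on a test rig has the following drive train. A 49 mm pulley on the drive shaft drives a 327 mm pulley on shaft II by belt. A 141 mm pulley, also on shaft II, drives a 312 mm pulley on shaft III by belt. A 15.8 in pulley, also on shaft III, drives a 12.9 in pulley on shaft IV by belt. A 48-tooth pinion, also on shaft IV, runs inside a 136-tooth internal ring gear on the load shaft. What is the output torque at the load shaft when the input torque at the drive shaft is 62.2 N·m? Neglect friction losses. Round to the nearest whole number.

2125 N·m

belt 327/49 = 6.6735 → τ = 62.2·6.6735 = 415.09 N·m
belt 312/141 = 2.2128 → τ = 415.09·2.2128 = 918.5 N·m
belt 12.9/15.8 = 0.81646 → τ = 918.5·0.81646 = 749.91 N·m
internal gear 136/48 = 2.8333 → τ = 749.91·2.8333 = 2124.7 N·m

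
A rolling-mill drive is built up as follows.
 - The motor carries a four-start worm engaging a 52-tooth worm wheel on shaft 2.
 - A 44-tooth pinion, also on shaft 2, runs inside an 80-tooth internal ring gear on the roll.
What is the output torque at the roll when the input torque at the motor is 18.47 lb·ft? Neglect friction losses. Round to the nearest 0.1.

Worm: ratio = 52/4 = 13; torque at shaft 2 = 18.47 × 13 = 240.11 lb·ft.
Internal gear: ratio = 80/44 = 1.8182; torque at the roll = 240.11 × 1.8182 = 436.56 lb·ft.

436.6 lb·ft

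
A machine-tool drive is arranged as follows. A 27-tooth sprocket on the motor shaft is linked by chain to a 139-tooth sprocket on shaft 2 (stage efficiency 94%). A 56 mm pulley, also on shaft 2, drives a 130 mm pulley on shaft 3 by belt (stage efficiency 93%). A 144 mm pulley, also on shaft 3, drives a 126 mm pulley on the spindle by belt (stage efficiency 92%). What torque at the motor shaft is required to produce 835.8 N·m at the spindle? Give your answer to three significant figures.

Overall ratio R = 5.1481 × 2.3214 × 0.875 = 10.457; overall efficiency η = 0.94 × 0.93 × 0.92 = 0.8043.
Input torque = output torque / (R × η) = 835.8 / (10.457 × 0.8043) = 99.378 N·m.

99.4 N·m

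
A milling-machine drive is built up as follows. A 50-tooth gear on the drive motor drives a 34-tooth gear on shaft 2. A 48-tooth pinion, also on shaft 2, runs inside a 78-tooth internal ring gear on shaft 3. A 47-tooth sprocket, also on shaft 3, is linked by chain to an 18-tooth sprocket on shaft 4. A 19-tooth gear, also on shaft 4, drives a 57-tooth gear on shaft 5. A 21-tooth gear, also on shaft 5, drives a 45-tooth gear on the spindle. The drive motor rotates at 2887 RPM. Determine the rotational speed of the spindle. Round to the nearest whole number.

the drive motor → shaft 2 (gear mesh, 34/50): 2887 ÷ 0.68 = 4245.6 RPM
shaft 2 → shaft 3 (internal gear, 78/48): 4245.6 ÷ 1.625 = 2612.7 RPM
shaft 3 → shaft 4 (chain, 18/47): 2612.7 ÷ 0.38298 = 6822 RPM
shaft 4 → shaft 5 (gear mesh, 57/19): 6822 ÷ 3 = 2274 RPM
shaft 5 → the spindle (gear mesh, 45/21): 2274 ÷ 2.1429 = 1061.2 RPM

1061 RPM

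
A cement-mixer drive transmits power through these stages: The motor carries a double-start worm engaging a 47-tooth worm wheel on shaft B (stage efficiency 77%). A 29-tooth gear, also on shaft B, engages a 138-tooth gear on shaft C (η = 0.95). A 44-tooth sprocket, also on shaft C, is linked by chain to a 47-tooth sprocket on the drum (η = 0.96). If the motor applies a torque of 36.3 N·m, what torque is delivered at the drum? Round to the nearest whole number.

3045 N·m

After the worm (47/2): 36.3 × 23.5 × 0.77 = 656.85 N·m
After the gear mesh (138/29): 656.85 × 4.7586 × 0.95 = 2969.4 N·m
After the chain (47/44): 2969.4 × 1.0682 × 0.96 = 3045 N·m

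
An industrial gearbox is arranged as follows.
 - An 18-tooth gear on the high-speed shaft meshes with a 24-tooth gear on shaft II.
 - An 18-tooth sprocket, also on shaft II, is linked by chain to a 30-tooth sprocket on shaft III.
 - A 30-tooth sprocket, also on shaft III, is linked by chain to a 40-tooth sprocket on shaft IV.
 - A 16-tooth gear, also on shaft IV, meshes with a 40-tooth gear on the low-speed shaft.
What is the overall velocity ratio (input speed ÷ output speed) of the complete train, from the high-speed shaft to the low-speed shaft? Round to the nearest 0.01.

Each stage contributes driven/driver: gear mesh 24/18 = 1.3333, chain 30/18 = 1.6667, chain 40/30 = 1.3333, gear mesh 40/16 = 2.5.
Overall: 1.3333 × 1.6667 × 1.3333 × 2.5 = 7.4074.

7.41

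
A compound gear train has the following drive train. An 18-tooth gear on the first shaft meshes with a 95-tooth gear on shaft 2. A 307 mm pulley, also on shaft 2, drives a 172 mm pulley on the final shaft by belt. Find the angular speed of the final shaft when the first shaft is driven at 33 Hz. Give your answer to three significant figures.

gear mesh 95/18 = 5.2778 → 33/5.2778 = 6.2526 Hz
belt 172/307 = 0.56026 → 6.2526/0.56026 = 11.16 Hz

11.2 Hz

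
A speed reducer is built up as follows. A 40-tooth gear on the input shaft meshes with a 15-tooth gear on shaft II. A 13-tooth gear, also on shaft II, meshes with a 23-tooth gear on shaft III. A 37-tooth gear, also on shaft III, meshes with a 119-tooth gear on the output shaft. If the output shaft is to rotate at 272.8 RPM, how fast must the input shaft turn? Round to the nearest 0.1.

582.1 RPM

Overall ratio R = 0.375 × 1.7692 × 3.2162 = 2.1338.
Required input speed = output speed × R = 272.8 × 2.1338 = 582.11 RPM.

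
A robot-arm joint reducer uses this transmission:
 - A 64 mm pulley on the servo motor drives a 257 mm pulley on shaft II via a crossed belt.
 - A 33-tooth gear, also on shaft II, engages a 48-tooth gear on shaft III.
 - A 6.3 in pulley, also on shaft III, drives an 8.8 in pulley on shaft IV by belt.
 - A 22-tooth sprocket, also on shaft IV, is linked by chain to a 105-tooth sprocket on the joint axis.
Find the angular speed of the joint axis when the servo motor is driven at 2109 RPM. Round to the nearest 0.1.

54.2 RPM

belt 257/64 = 4.0156 → 2109/4.0156 = 525.2 RPM
gear mesh 48/33 = 1.4545 → 525.2/1.4545 = 361.07 RPM
belt 8.8/6.3 = 1.3968 → 361.07/1.3968 = 258.5 RPM
chain 105/22 = 4.7727 → 258.5/4.7727 = 54.161 RPM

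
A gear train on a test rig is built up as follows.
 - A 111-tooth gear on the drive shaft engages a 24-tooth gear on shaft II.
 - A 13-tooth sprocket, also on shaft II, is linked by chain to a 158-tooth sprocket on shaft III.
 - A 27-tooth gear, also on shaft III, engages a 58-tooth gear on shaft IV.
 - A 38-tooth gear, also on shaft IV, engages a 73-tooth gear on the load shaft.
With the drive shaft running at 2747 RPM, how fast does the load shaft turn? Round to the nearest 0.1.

Gear mesh: ratio = 24/111 = 0.21622, so shaft II turns at 2747 / 0.21622 = 12705 RPM.
Chain: ratio = 158/13 = 12.154, so shaft III turns at 12705 / 12.154 = 1045.3 RPM.
Gear mesh: ratio = 58/27 = 2.1481, so shaft IV turns at 1045.3 / 2.1481 = 486.62 RPM.
Gear mesh: ratio = 73/38 = 1.9211, so the load shaft turns at 486.62 / 1.9211 = 253.31 RPM.

253.3 RPM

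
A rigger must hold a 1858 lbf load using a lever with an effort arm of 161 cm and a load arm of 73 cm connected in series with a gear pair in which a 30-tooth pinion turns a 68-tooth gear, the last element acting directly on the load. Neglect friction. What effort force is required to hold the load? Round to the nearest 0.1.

371.7 lbf

Lever MA = effort arm / load arm = 161/73 = 2.2055.
Gear pair MA = 68/30 = 2.2667.
Combined ideal MA = 2.2055 × 2.2667 = 4.9991.
Effort = load / MA = 1858 / 4.9991 = 371.67 lbf.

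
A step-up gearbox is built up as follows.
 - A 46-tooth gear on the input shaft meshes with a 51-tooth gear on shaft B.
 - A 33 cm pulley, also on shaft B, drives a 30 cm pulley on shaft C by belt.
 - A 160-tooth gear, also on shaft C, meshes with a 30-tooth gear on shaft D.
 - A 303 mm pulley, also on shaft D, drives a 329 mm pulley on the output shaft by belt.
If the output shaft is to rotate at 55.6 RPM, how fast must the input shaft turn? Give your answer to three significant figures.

11.4 RPM

Overall ratio R = 1.1087 × 0.90909 × 0.1875 × 1.0858 = 0.2052.
Required input speed = output speed × R = 55.6 × 0.2052 = 11.409 RPM.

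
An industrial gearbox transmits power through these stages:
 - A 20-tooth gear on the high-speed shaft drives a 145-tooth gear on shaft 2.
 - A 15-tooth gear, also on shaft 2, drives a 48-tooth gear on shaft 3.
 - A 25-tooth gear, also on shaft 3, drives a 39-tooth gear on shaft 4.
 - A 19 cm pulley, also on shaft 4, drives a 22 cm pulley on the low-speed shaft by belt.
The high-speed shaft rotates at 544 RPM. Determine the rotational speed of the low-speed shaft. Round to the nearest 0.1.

the high-speed shaft → shaft 2 (gear mesh, 145/20): 544 ÷ 7.25 = 75.034 RPM
shaft 2 → shaft 3 (gear mesh, 48/15): 75.034 ÷ 3.2 = 23.448 RPM
shaft 3 → shaft 4 (gear mesh, 39/25): 23.448 ÷ 1.56 = 15.031 RPM
shaft 4 → the low-speed shaft (belt, 22/19): 15.031 ÷ 1.1579 = 12.981 RPM

13.0 RPM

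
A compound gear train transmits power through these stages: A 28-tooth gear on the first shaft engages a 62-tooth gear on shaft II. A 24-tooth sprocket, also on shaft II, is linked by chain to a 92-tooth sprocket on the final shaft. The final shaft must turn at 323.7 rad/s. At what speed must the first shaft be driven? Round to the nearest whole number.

2748 rad/s

Overall ratio R = 2.2143 × 3.8333 = 8.4881.
Required input speed = output speed × R = 323.7 × 8.4881 = 2747.6 rad/s.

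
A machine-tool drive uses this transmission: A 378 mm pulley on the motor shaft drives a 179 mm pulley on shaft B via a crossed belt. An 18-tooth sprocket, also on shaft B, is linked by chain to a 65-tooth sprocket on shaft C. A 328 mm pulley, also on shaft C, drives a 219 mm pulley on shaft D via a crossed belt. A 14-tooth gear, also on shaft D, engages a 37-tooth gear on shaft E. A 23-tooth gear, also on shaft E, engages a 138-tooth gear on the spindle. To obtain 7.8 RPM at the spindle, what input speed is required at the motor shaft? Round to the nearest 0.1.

141.2 RPM

Overall ratio R = 0.47354 × 3.6111 × 0.66768 × 2.6429 × 6 = 18.105.
Required input speed = output speed × R = 7.8 × 18.105 = 141.22 RPM.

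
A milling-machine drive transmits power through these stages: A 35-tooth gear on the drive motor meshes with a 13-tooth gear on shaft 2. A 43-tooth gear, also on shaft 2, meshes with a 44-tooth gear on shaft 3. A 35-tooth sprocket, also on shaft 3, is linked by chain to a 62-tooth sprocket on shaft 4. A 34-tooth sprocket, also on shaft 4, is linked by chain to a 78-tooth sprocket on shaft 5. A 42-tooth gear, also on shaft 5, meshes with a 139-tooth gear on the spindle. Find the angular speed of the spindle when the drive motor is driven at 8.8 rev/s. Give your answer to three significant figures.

1.72 rev/s

the drive motor → shaft 2 (gear mesh, 13/35): 8.8 ÷ 0.37143 = 23.692 rev/s
shaft 2 → shaft 3 (gear mesh, 44/43): 23.692 ÷ 1.0233 = 23.154 rev/s
shaft 3 → shaft 4 (chain, 62/35): 23.154 ÷ 1.7714 = 13.071 rev/s
shaft 4 → shaft 5 (chain, 78/34): 13.071 ÷ 2.2941 = 5.6975 rev/s
shaft 5 → the spindle (gear mesh, 139/42): 5.6975 ÷ 3.3095 = 1.7215 rev/s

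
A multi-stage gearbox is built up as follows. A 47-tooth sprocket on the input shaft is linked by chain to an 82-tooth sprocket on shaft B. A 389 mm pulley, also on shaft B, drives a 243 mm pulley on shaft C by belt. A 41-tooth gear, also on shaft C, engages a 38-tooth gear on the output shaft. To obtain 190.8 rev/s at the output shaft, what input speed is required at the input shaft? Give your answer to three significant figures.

193 rev/s

Overall ratio R = 1.7447 × 0.62468 × 0.92683 = 1.0101.
Required input speed = output speed × R = 190.8 × 1.0101 = 192.73 rev/s.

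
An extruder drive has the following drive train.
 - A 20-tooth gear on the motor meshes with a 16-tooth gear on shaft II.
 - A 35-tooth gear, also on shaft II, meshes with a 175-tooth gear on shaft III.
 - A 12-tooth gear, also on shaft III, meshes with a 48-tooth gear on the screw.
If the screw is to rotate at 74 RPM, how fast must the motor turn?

1184 RPM

Overall ratio R = 0.8 × 5 × 4 = 16.
Required input speed = output speed × R = 74 × 16 = 1184 RPM.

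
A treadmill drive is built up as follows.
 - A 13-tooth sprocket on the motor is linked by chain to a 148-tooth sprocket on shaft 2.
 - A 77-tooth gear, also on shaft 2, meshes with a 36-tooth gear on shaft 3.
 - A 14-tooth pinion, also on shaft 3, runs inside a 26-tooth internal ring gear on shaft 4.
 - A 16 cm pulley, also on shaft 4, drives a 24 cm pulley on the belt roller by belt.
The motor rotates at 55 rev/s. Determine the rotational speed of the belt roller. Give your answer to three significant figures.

the motor → shaft 2 (chain, 148/13): 55 ÷ 11.385 = 4.8311 rev/s
shaft 2 → shaft 3 (gear mesh, 36/77): 4.8311 ÷ 0.46753 = 10.333 rev/s
shaft 3 → shaft 4 (internal gear, 26/14): 10.333 ÷ 1.8571 = 5.564 rev/s
shaft 4 → the belt roller (belt, 24/16): 5.564 ÷ 1.5 = 3.7093 rev/s

3.71 rev/s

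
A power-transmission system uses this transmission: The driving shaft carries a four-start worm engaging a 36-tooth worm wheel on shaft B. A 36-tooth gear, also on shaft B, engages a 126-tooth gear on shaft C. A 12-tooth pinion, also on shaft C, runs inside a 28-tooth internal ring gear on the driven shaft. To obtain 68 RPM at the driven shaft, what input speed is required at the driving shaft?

4998 RPM

Overall ratio R = 9 × 3.5 × 2.3333 = 73.5.
Required input speed = output speed × R = 68 × 73.5 = 4998 RPM.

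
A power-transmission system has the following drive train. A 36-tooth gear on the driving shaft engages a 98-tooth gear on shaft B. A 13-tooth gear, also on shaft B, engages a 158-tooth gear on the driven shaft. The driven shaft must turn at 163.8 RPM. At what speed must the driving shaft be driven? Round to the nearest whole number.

Overall ratio R = 2.7222 × 12.154 = 33.085.
Required input speed = output speed × R = 163.8 × 33.085 = 5419.4 RPM.

5419 RPM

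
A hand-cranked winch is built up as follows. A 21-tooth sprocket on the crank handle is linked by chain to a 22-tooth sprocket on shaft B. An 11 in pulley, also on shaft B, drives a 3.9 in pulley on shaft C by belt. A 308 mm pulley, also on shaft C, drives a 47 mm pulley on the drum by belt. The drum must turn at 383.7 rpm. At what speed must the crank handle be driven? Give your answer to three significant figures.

21.7 rpm

Overall ratio R = 1.0476 × 0.35455 × 0.1526 = 0.056679.
Required input speed = output speed × R = 383.7 × 0.056679 = 21.748 rpm.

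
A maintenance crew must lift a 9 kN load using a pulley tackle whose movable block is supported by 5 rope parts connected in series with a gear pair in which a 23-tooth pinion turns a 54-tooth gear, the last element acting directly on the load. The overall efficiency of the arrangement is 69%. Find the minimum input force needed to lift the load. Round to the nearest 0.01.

1.11 kN

Block-and-tackle MA = number of supporting rope parts = 5.
Gear pair MA = 54/23 = 2.3478.
Combined ideal MA = 5 × 2.3478 = 11.739.
Actual MA = 11.739 × 0.69 = 8.1.
Effort = load / actual MA = 9 / 8.1 = 1.1111 kN.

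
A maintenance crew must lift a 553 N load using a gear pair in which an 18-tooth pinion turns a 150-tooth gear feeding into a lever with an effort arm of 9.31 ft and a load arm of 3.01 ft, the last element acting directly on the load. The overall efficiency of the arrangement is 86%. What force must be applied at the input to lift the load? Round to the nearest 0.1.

24.9 N

Gear pair MA = 150/18 = 8.3333.
Lever MA = effort arm / load arm = 9.31/3.01 = 3.093.
Combined ideal MA = 8.3333 × 3.093 = 25.775.
Actual MA = 25.775 × 0.86 = 22.167.
Effort = load / actual MA = 553 / 22.167 = 24.947 N.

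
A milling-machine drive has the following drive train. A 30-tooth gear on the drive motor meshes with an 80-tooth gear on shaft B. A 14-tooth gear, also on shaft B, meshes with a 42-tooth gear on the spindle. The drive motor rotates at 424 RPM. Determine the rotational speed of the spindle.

gear mesh 80/30 = 2.6667 → 424/2.6667 = 159 RPM
gear mesh 42/14 = 3 → 159/3 = 53 RPM

53 RPM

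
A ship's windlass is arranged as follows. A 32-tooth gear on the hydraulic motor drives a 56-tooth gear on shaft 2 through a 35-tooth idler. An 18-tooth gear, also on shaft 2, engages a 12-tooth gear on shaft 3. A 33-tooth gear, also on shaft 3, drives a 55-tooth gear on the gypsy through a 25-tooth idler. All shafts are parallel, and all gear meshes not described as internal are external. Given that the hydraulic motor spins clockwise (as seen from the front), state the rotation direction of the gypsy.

counterclockwise

the hydraulic motor → shaft 2: driver → idler → driven is 2 external meshes, 2 reversals → CW.
shaft 2 → shaft 3: external mesh, 1 reversal → CCW.
shaft 3 → the gypsy: driver → idler → driven is 2 external meshes, 2 reversals → CCW.
5 reversals in total — an odd number — so the gypsy turns opposite to the hydraulic motor.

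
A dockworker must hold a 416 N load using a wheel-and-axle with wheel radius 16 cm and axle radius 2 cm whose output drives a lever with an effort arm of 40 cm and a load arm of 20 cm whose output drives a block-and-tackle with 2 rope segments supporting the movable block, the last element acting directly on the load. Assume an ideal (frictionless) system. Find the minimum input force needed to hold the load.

13 N

Wheel-and-axle MA = R/r = 16/2 = 8.
Lever MA = effort arm / load arm = 40/20 = 2.
Block-and-tackle MA = number of supporting rope parts = 2.
Combined ideal MA = 8 × 2 × 2 = 32.
Effort = load / MA = 416 / 32 = 13 N.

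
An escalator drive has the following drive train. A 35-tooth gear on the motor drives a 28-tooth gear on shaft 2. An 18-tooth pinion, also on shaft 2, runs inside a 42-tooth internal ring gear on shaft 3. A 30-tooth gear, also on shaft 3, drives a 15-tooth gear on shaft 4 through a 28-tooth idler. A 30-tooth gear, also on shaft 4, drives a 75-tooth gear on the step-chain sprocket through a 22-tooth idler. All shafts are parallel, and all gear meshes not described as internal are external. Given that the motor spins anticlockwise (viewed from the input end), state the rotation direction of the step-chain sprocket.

clockwise

the motor → shaft 2: external mesh, 1 reversal → CW.
shaft 2 → shaft 3: internal mesh, same direction → CW.
shaft 3 → shaft 4: driver → idler → driven is 2 external meshes, 2 reversals → CW.
shaft 4 → the step-chain sprocket: driver → idler → driven is 2 external meshes, 2 reversals → CW.
5 reversals in total — an odd number — so the step-chain sprocket turns opposite to the motor.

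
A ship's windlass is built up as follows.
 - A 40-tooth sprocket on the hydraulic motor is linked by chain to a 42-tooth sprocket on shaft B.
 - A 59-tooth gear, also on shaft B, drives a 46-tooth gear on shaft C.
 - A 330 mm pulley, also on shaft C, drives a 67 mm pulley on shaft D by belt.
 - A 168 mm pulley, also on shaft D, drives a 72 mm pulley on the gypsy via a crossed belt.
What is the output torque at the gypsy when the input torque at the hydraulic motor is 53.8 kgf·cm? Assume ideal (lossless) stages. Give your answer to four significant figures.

Chain: ratio = 42/40 = 1.05; torque at shaft B = 53.8 × 1.05 = 56.49 kgf·cm.
Gear mesh: ratio = 46/59 = 0.77966; torque at shaft C = 56.49 × 0.77966 = 44.043 kgf·cm.
Belt: ratio = 67/330 = 0.20303; torque at shaft D = 44.043 × 0.20303 = 8.9421 kgf·cm.
Belt: ratio = 72/168 = 0.42857; torque at the gypsy = 8.9421 × 0.42857 = 3.8323 kgf·cm.

3.832 kgf·cm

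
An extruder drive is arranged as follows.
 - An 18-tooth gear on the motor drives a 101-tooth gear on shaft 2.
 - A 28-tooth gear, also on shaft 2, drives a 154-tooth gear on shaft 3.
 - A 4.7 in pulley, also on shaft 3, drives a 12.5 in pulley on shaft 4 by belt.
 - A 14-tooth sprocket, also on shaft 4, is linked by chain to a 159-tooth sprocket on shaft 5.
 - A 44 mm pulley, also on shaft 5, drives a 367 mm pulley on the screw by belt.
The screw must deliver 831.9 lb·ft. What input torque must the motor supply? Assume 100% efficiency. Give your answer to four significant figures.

0.1070 lb·ft

Overall ratio R = 5.6111 × 5.5 × 2.6596 × 11.357 × 8.3409 = 7775.1.
Input torque = output torque / R = 831.9 / 7775.1 = 0.107 lb·ft.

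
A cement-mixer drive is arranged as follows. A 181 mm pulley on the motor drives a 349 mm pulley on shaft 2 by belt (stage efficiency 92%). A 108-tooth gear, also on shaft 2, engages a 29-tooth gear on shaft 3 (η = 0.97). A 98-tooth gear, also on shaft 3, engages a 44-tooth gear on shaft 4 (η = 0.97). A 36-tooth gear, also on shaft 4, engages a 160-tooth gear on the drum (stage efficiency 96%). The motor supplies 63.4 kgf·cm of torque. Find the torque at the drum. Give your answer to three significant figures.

54.4 kgf·cm

Belt: ratio = 349/181 = 1.9282; torque at shaft 2 = 63.4 × 1.9282 × 0.92 = 112.47 kgf·cm.
Gear mesh: ratio = 29/108 = 0.26852; torque at shaft 3 = 112.47 × 0.26852 × 0.97 = 29.293 kgf·cm.
Gear mesh: ratio = 44/98 = 0.44898; torque at shaft 4 = 29.293 × 0.44898 × 0.97 = 12.758 kgf·cm.
Gear mesh: ratio = 160/36 = 4.4444; torque at the drum = 12.758 × 4.4444 × 0.96 = 54.432 kgf·cm.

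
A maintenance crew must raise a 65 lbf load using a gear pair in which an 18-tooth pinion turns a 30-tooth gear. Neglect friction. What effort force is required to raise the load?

39 lbf

Gear pair MA = 30/18 = 1.6667.
Effort = load / MA = 65 / 1.6667 = 39 lbf.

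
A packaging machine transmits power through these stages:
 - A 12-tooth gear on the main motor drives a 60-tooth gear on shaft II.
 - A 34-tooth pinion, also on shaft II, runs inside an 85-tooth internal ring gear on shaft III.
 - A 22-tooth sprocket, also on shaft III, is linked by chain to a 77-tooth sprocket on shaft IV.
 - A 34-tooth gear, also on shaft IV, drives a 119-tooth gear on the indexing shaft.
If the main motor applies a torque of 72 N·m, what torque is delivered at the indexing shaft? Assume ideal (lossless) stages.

11025 N·m

gear mesh 60/12 = 5 → τ = 72·5 = 360 N·m
internal gear 85/34 = 2.5 → τ = 360·2.5 = 900 N·m
chain 77/22 = 3.5 → τ = 900·3.5 = 3150 N·m
gear mesh 119/34 = 3.5 → τ = 3150·3.5 = 11025 N·m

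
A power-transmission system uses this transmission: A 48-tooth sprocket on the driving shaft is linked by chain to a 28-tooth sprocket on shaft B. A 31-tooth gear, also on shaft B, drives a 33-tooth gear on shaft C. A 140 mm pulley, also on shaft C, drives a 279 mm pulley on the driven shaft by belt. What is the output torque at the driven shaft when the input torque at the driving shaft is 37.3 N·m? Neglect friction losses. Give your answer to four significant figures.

46.16 N·m

After the chain (28/48): 37.3 × 0.58333 = 21.758 N·m
After the gear mesh (33/31): 21.758 × 1.0645 = 23.162 N·m
After the belt (279/140): 23.162 × 1.9929 = 46.159 N·m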